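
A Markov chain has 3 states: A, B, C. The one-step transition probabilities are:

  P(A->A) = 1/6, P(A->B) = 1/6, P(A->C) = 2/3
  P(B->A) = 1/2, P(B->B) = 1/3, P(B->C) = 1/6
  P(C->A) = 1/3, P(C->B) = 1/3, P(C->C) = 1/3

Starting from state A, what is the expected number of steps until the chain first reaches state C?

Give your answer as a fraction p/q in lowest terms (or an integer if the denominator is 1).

Answer: 30/17

Derivation:
Let h_i = expected steps to first reach C from state i.
Boundary: h_C = 0.
First-step equations for the other states:
  h_A = 1 + 1/6*h_A + 1/6*h_B + 2/3*h_C
  h_B = 1 + 1/2*h_A + 1/3*h_B + 1/6*h_C

Substituting h_C = 0 and rearranging gives the linear system (I - Q) h = 1:
  [5/6, -1/6] . (h_A, h_B) = 1
  [-1/2, 2/3] . (h_A, h_B) = 1

Solving yields:
  h_A = 30/17
  h_B = 48/17

Starting state is A, so the expected hitting time is h_A = 30/17.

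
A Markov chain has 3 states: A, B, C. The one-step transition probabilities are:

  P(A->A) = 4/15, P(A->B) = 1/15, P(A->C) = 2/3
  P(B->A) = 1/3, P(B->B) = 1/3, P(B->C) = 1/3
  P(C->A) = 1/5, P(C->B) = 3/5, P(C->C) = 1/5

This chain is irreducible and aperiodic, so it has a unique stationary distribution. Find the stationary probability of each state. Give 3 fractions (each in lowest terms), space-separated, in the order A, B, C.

Answer: 25/94 17/47 35/94

Derivation:
The stationary distribution satisfies pi = pi * P, i.e.:
  pi_A = 4/15*pi_A + 1/3*pi_B + 1/5*pi_C
  pi_B = 1/15*pi_A + 1/3*pi_B + 3/5*pi_C
  pi_C = 2/3*pi_A + 1/3*pi_B + 1/5*pi_C
with normalization: pi_A + pi_B + pi_C = 1.

Using the first 2 balance equations plus normalization, the linear system A*pi = b is:
  [-11/15, 1/3, 1/5] . pi = 0
  [1/15, -2/3, 3/5] . pi = 0
  [1, 1, 1] . pi = 1

Solving yields:
  pi_A = 25/94
  pi_B = 17/47
  pi_C = 35/94

Verification (pi * P):
  25/94*4/15 + 17/47*1/3 + 35/94*1/5 = 25/94 = pi_A  (ok)
  25/94*1/15 + 17/47*1/3 + 35/94*3/5 = 17/47 = pi_B  (ok)
  25/94*2/3 + 17/47*1/3 + 35/94*1/5 = 35/94 = pi_C  (ok)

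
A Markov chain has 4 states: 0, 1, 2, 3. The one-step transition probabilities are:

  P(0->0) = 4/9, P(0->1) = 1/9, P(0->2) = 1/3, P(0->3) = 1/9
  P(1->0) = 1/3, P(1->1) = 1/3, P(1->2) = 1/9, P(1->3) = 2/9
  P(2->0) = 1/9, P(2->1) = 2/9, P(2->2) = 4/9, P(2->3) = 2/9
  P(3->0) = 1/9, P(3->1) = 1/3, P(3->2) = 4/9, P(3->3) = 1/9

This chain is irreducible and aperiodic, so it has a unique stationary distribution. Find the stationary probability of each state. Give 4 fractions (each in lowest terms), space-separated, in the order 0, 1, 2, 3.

The stationary distribution satisfies pi = pi * P, i.e.:
  pi_0 = 4/9*pi_0 + 1/3*pi_1 + 1/9*pi_2 + 1/9*pi_3
  pi_1 = 1/9*pi_0 + 1/3*pi_1 + 2/9*pi_2 + 1/3*pi_3
  pi_2 = 1/3*pi_0 + 1/9*pi_1 + 4/9*pi_2 + 4/9*pi_3
  pi_3 = 1/9*pi_0 + 2/9*pi_1 + 2/9*pi_2 + 1/9*pi_3
with normalization: pi_0 + pi_1 + pi_2 + pi_3 = 1.

Using the first 3 balance equations plus normalization, the linear system A*pi = b is:
  [-5/9, 1/3, 1/9, 1/9] . pi = 0
  [1/9, -2/3, 2/9, 1/3] . pi = 0
  [1/3, 1/9, -5/9, 4/9] . pi = 0
  [1, 1, 1, 1] . pi = 1

Solving yields:
  pi_0 = 62/251
  pi_1 = 121/502
  pi_2 = 169/502
  pi_3 = 44/251

Verification (pi * P):
  62/251*4/9 + 121/502*1/3 + 169/502*1/9 + 44/251*1/9 = 62/251 = pi_0  (ok)
  62/251*1/9 + 121/502*1/3 + 169/502*2/9 + 44/251*1/3 = 121/502 = pi_1  (ok)
  62/251*1/3 + 121/502*1/9 + 169/502*4/9 + 44/251*4/9 = 169/502 = pi_2  (ok)
  62/251*1/9 + 121/502*2/9 + 169/502*2/9 + 44/251*1/9 = 44/251 = pi_3  (ok)

Answer: 62/251 121/502 169/502 44/251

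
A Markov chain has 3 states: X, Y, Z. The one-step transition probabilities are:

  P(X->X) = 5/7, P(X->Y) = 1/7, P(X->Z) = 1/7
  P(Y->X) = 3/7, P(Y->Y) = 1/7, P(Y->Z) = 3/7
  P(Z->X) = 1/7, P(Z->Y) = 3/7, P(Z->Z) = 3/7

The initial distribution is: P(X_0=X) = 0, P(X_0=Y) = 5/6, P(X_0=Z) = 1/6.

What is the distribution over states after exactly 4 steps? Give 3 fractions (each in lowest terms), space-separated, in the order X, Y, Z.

Answer: 1129/2401 1667/7203 307/1029

Derivation:
Propagating the distribution step by step (d_{t+1} = d_t * P):
d_0 = (X=0, Y=5/6, Z=1/6)
  d_1[X] = 0*5/7 + 5/6*3/7 + 1/6*1/7 = 8/21
  d_1[Y] = 0*1/7 + 5/6*1/7 + 1/6*3/7 = 4/21
  d_1[Z] = 0*1/7 + 5/6*3/7 + 1/6*3/7 = 3/7
d_1 = (X=8/21, Y=4/21, Z=3/7)
  d_2[X] = 8/21*5/7 + 4/21*3/7 + 3/7*1/7 = 61/147
  d_2[Y] = 8/21*1/7 + 4/21*1/7 + 3/7*3/7 = 13/49
  d_2[Z] = 8/21*1/7 + 4/21*3/7 + 3/7*3/7 = 47/147
d_2 = (X=61/147, Y=13/49, Z=47/147)
  d_3[X] = 61/147*5/7 + 13/49*3/7 + 47/147*1/7 = 67/147
  d_3[Y] = 61/147*1/7 + 13/49*1/7 + 47/147*3/7 = 241/1029
  d_3[Z] = 61/147*1/7 + 13/49*3/7 + 47/147*3/7 = 319/1029
d_3 = (X=67/147, Y=241/1029, Z=319/1029)
  d_4[X] = 67/147*5/7 + 241/1029*3/7 + 319/1029*1/7 = 1129/2401
  d_4[Y] = 67/147*1/7 + 241/1029*1/7 + 319/1029*3/7 = 1667/7203
  d_4[Z] = 67/147*1/7 + 241/1029*3/7 + 319/1029*3/7 = 307/1029
d_4 = (X=1129/2401, Y=1667/7203, Z=307/1029)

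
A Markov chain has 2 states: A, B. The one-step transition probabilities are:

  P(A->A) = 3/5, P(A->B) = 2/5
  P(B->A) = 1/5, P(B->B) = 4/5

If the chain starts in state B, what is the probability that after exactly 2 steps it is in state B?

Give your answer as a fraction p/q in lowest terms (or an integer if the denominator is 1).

Computing P^2 by repeated multiplication:
P^1 =
  A: [3/5, 2/5]
  B: [1/5, 4/5]
P^2 =
  A: [11/25, 14/25]
  B: [7/25, 18/25]

(P^2)[B -> B] = 18/25

Answer: 18/25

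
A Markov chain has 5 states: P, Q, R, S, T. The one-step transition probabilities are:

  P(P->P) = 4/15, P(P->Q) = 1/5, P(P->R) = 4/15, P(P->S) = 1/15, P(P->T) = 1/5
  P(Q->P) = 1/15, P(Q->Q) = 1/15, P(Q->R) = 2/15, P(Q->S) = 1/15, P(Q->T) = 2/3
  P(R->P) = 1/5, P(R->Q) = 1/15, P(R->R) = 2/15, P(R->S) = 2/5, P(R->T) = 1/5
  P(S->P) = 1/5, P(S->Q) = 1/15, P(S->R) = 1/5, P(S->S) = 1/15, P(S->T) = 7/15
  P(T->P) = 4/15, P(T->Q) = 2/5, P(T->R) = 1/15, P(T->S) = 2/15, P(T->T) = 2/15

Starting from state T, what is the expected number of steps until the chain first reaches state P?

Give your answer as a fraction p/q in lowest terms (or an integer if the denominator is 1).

Let h_i = expected steps to first reach P from state i.
Boundary: h_P = 0.
First-step equations for the other states:
  h_Q = 1 + 1/15*h_P + 1/15*h_Q + 2/15*h_R + 1/15*h_S + 2/3*h_T
  h_R = 1 + 1/5*h_P + 1/15*h_Q + 2/15*h_R + 2/5*h_S + 1/5*h_T
  h_S = 1 + 1/5*h_P + 1/15*h_Q + 1/5*h_R + 1/15*h_S + 7/15*h_T
  h_T = 1 + 4/15*h_P + 2/5*h_Q + 1/15*h_R + 2/15*h_S + 2/15*h_T

Substituting h_P = 0 and rearranging gives the linear system (I - Q) h = 1:
  [14/15, -2/15, -1/15, -2/3] . (h_Q, h_R, h_S, h_T) = 1
  [-1/15, 13/15, -2/5, -1/5] . (h_Q, h_R, h_S, h_T) = 1
  [-1/15, -1/5, 14/15, -7/15] . (h_Q, h_R, h_S, h_T) = 1
  [-2/5, -1/15, -2/15, 13/15] . (h_Q, h_R, h_S, h_T) = 1

Solving yields:
  h_Q = 6240/1099
  h_R = 5550/1099
  h_S = 5525/1099
  h_T = 775/157

Starting state is T, so the expected hitting time is h_T = 775/157.

Answer: 775/157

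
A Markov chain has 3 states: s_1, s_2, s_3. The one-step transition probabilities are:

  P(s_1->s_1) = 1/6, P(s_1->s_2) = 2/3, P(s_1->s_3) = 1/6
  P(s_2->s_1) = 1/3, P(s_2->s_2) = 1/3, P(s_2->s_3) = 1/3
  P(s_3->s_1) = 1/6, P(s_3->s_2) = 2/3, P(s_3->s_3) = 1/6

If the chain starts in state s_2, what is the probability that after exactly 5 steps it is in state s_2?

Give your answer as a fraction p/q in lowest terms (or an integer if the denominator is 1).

Computing P^5 by repeated multiplication:
P^1 =
  s_1: [1/6, 2/3, 1/6]
  s_2: [1/3, 1/3, 1/3]
  s_3: [1/6, 2/3, 1/6]
P^2 =
  s_1: [5/18, 4/9, 5/18]
  s_2: [2/9, 5/9, 2/9]
  s_3: [5/18, 4/9, 5/18]
P^3 =
  s_1: [13/54, 14/27, 13/54]
  s_2: [7/27, 13/27, 7/27]
  s_3: [13/54, 14/27, 13/54]
P^4 =
  s_1: [41/162, 40/81, 41/162]
  s_2: [20/81, 41/81, 20/81]
  s_3: [41/162, 40/81, 41/162]
P^5 =
  s_1: [121/486, 122/243, 121/486]
  s_2: [61/243, 121/243, 61/243]
  s_3: [121/486, 122/243, 121/486]

(P^5)[s_2 -> s_2] = 121/243

Answer: 121/243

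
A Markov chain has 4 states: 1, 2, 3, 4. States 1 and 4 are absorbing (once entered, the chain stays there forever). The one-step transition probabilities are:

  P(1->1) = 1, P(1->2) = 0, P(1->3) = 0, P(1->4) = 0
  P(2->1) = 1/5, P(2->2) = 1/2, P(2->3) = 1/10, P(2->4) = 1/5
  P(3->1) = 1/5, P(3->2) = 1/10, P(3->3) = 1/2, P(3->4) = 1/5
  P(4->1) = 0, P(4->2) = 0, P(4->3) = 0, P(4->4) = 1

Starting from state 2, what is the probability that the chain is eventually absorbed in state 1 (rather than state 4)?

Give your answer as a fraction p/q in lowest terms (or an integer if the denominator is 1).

Answer: 1/2

Derivation:
Let a_i = P(absorbed in 1 | start in state i).
Boundary conditions: a_1 = 1, a_4 = 0.
For each transient state i, a_i = sum_j P(i->j) * a_j:
  a_2 = 1/5*a_1 + 1/2*a_2 + 1/10*a_3 + 1/5*a_4
  a_3 = 1/5*a_1 + 1/10*a_2 + 1/2*a_3 + 1/5*a_4

Substituting a_1 = 1 and a_4 = 0, rearrange to (I - Q) a = r where r[i] = P(i -> 1):
  [1/2, -1/10] . (a_2, a_3) = 1/5
  [-1/10, 1/2] . (a_2, a_3) = 1/5

Solving yields:
  a_2 = 1/2
  a_3 = 1/2

Starting state is 2, so the absorption probability is a_2 = 1/2.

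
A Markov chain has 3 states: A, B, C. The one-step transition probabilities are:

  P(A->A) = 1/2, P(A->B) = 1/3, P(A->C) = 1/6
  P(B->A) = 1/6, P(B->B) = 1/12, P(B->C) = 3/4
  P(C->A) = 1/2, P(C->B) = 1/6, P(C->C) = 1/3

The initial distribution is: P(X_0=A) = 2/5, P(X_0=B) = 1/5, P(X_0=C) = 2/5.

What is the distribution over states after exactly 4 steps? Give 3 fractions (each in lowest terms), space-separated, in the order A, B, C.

Answer: 11063/25920 22751/103680 36677/103680

Derivation:
Propagating the distribution step by step (d_{t+1} = d_t * P):
d_0 = (A=2/5, B=1/5, C=2/5)
  d_1[A] = 2/5*1/2 + 1/5*1/6 + 2/5*1/2 = 13/30
  d_1[B] = 2/5*1/3 + 1/5*1/12 + 2/5*1/6 = 13/60
  d_1[C] = 2/5*1/6 + 1/5*3/4 + 2/5*1/3 = 7/20
d_1 = (A=13/30, B=13/60, C=7/20)
  d_2[A] = 13/30*1/2 + 13/60*1/6 + 7/20*1/2 = 77/180
  d_2[B] = 13/30*1/3 + 13/60*1/12 + 7/20*1/6 = 53/240
  d_2[C] = 13/30*1/6 + 13/60*3/4 + 7/20*1/3 = 253/720
d_2 = (A=77/180, B=53/240, C=253/720)
  d_3[A] = 77/180*1/2 + 53/240*1/6 + 253/720*1/2 = 307/720
  d_3[B] = 77/180*1/3 + 53/240*1/12 + 253/720*1/6 = 1897/8640
  d_3[C] = 77/180*1/6 + 53/240*3/4 + 253/720*1/3 = 3059/8640
d_3 = (A=307/720, B=1897/8640, C=3059/8640)
  d_4[A] = 307/720*1/2 + 1897/8640*1/6 + 3059/8640*1/2 = 11063/25920
  d_4[B] = 307/720*1/3 + 1897/8640*1/12 + 3059/8640*1/6 = 22751/103680
  d_4[C] = 307/720*1/6 + 1897/8640*3/4 + 3059/8640*1/3 = 36677/103680
d_4 = (A=11063/25920, B=22751/103680, C=36677/103680)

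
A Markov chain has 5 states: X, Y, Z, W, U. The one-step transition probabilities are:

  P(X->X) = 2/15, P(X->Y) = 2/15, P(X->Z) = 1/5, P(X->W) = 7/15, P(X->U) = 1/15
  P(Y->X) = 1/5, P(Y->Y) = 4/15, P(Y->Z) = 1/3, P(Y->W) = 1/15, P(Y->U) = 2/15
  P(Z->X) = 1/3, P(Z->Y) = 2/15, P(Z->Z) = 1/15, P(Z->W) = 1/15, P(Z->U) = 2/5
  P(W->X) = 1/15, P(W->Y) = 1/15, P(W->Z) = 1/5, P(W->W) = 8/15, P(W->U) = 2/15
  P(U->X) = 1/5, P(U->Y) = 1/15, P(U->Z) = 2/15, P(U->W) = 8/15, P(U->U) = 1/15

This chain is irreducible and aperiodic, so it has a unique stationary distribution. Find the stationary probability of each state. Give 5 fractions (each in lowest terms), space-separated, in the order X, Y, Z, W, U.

Answer: 3686/22789 5097/45578 4107/22789 17605/45578 3645/22789

Derivation:
The stationary distribution satisfies pi = pi * P, i.e.:
  pi_X = 2/15*pi_X + 1/5*pi_Y + 1/3*pi_Z + 1/15*pi_W + 1/5*pi_U
  pi_Y = 2/15*pi_X + 4/15*pi_Y + 2/15*pi_Z + 1/15*pi_W + 1/15*pi_U
  pi_Z = 1/5*pi_X + 1/3*pi_Y + 1/15*pi_Z + 1/5*pi_W + 2/15*pi_U
  pi_W = 7/15*pi_X + 1/15*pi_Y + 1/15*pi_Z + 8/15*pi_W + 8/15*pi_U
  pi_U = 1/15*pi_X + 2/15*pi_Y + 2/5*pi_Z + 2/15*pi_W + 1/15*pi_U
with normalization: pi_X + pi_Y + pi_Z + pi_W + pi_U = 1.

Using the first 4 balance equations plus normalization, the linear system A*pi = b is:
  [-13/15, 1/5, 1/3, 1/15, 1/5] . pi = 0
  [2/15, -11/15, 2/15, 1/15, 1/15] . pi = 0
  [1/5, 1/3, -14/15, 1/5, 2/15] . pi = 0
  [7/15, 1/15, 1/15, -7/15, 8/15] . pi = 0
  [1, 1, 1, 1, 1] . pi = 1

Solving yields:
  pi_X = 3686/22789
  pi_Y = 5097/45578
  pi_Z = 4107/22789
  pi_W = 17605/45578
  pi_U = 3645/22789

Verification (pi * P):
  3686/22789*2/15 + 5097/45578*1/5 + 4107/22789*1/3 + 17605/45578*1/15 + 3645/22789*1/5 = 3686/22789 = pi_X  (ok)
  3686/22789*2/15 + 5097/45578*4/15 + 4107/22789*2/15 + 17605/45578*1/15 + 3645/22789*1/15 = 5097/45578 = pi_Y  (ok)
  3686/22789*1/5 + 5097/45578*1/3 + 4107/22789*1/15 + 17605/45578*1/5 + 3645/22789*2/15 = 4107/22789 = pi_Z  (ok)
  3686/22789*7/15 + 5097/45578*1/15 + 4107/22789*1/15 + 17605/45578*8/15 + 3645/22789*8/15 = 17605/45578 = pi_W  (ok)
  3686/22789*1/15 + 5097/45578*2/15 + 4107/22789*2/5 + 17605/45578*2/15 + 3645/22789*1/15 = 3645/22789 = pi_U  (ok)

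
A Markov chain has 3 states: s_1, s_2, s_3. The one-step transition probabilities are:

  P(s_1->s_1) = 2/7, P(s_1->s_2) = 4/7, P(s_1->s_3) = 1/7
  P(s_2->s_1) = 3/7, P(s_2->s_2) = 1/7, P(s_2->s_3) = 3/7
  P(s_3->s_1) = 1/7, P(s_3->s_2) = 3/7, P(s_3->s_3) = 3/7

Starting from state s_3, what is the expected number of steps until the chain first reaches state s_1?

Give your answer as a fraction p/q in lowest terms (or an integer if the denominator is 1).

Answer: 21/5

Derivation:
Let h_i = expected steps to first reach s_1 from state i.
Boundary: h_s_1 = 0.
First-step equations for the other states:
  h_s_2 = 1 + 3/7*h_s_1 + 1/7*h_s_2 + 3/7*h_s_3
  h_s_3 = 1 + 1/7*h_s_1 + 3/7*h_s_2 + 3/7*h_s_3

Substituting h_s_1 = 0 and rearranging gives the linear system (I - Q) h = 1:
  [6/7, -3/7] . (h_s_2, h_s_3) = 1
  [-3/7, 4/7] . (h_s_2, h_s_3) = 1

Solving yields:
  h_s_2 = 49/15
  h_s_3 = 21/5

Starting state is s_3, so the expected hitting time is h_s_3 = 21/5.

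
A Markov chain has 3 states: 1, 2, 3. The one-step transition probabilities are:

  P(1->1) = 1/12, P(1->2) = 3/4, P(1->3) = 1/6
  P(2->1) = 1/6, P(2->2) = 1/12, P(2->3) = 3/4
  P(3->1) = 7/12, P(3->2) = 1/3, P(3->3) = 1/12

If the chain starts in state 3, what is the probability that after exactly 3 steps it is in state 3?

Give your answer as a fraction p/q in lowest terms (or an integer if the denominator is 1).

Computing P^3 by repeated multiplication:
P^1 =
  1: [1/12, 3/4, 1/6]
  2: [1/6, 1/12, 3/4]
  3: [7/12, 1/3, 1/12]
P^2 =
  1: [11/48, 13/72, 85/144]
  2: [67/144, 55/144, 11/72]
  3: [11/72, 71/144, 17/48]
P^3 =
  1: [85/216, 221/576, 385/1728]
  2: [331/1728, 373/864, 217/576]
  3: [521/1728, 473/1728, 367/864]

(P^3)[3 -> 3] = 367/864

Answer: 367/864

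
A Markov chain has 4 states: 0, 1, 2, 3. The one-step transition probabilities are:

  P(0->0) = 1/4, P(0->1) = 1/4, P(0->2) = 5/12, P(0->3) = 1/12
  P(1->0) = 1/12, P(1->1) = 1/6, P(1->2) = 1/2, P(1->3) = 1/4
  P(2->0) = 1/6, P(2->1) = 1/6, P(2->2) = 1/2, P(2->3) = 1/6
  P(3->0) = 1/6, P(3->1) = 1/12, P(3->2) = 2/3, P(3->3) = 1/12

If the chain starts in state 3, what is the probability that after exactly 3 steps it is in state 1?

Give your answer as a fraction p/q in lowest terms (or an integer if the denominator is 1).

Answer: 97/576

Derivation:
Computing P^3 by repeated multiplication:
P^1 =
  0: [1/4, 1/4, 5/12, 1/12]
  1: [1/12, 1/6, 1/2, 1/4]
  2: [1/6, 1/6, 1/2, 1/6]
  3: [1/6, 1/12, 2/3, 1/12]
P^2 =
  0: [1/6, 13/72, 71/144, 23/144]
  1: [23/144, 11/72, 77/144, 11/72]
  2: [1/6, 1/6, 37/72, 11/72]
  3: [25/144, 25/144, 1/2, 11/72]
P^3 =
  0: [143/864, 289/1728, 443/864, 89/576]
  1: [289/1728, 289/1728, 295/576, 265/1728]
  2: [1/6, 145/864, 221/432, 133/864]
  3: [1/6, 97/576, 883/1728, 133/864]

(P^3)[3 -> 1] = 97/576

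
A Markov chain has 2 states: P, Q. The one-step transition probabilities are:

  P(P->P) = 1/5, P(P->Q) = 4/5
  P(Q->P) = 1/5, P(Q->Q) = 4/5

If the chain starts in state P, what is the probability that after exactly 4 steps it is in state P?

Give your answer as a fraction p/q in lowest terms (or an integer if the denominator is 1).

Computing P^4 by repeated multiplication:
P^1 =
  P: [1/5, 4/5]
  Q: [1/5, 4/5]
P^2 =
  P: [1/5, 4/5]
  Q: [1/5, 4/5]
P^3 =
  P: [1/5, 4/5]
  Q: [1/5, 4/5]
P^4 =
  P: [1/5, 4/5]
  Q: [1/5, 4/5]

(P^4)[P -> P] = 1/5

Answer: 1/5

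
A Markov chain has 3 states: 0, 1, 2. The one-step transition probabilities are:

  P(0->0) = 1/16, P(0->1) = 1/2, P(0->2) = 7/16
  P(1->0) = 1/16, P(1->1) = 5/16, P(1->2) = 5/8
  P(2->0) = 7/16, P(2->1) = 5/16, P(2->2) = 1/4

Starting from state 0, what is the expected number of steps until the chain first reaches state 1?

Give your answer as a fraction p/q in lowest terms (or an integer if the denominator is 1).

Let h_i = expected steps to first reach 1 from state i.
Boundary: h_1 = 0.
First-step equations for the other states:
  h_0 = 1 + 1/16*h_0 + 1/2*h_1 + 7/16*h_2
  h_2 = 1 + 7/16*h_0 + 5/16*h_1 + 1/4*h_2

Substituting h_1 = 0 and rearranging gives the linear system (I - Q) h = 1:
  [15/16, -7/16] . (h_0, h_2) = 1
  [-7/16, 3/4] . (h_0, h_2) = 1

Solving yields:
  h_0 = 304/131
  h_2 = 352/131

Starting state is 0, so the expected hitting time is h_0 = 304/131.

Answer: 304/131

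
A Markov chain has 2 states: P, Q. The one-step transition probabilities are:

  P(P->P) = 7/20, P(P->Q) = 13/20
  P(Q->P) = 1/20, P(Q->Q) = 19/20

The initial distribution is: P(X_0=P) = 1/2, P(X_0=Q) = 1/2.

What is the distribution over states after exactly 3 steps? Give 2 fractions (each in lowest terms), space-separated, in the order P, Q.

Answer: 83/1000 917/1000

Derivation:
Propagating the distribution step by step (d_{t+1} = d_t * P):
d_0 = (P=1/2, Q=1/2)
  d_1[P] = 1/2*7/20 + 1/2*1/20 = 1/5
  d_1[Q] = 1/2*13/20 + 1/2*19/20 = 4/5
d_1 = (P=1/5, Q=4/5)
  d_2[P] = 1/5*7/20 + 4/5*1/20 = 11/100
  d_2[Q] = 1/5*13/20 + 4/5*19/20 = 89/100
d_2 = (P=11/100, Q=89/100)
  d_3[P] = 11/100*7/20 + 89/100*1/20 = 83/1000
  d_3[Q] = 11/100*13/20 + 89/100*19/20 = 917/1000
d_3 = (P=83/1000, Q=917/1000)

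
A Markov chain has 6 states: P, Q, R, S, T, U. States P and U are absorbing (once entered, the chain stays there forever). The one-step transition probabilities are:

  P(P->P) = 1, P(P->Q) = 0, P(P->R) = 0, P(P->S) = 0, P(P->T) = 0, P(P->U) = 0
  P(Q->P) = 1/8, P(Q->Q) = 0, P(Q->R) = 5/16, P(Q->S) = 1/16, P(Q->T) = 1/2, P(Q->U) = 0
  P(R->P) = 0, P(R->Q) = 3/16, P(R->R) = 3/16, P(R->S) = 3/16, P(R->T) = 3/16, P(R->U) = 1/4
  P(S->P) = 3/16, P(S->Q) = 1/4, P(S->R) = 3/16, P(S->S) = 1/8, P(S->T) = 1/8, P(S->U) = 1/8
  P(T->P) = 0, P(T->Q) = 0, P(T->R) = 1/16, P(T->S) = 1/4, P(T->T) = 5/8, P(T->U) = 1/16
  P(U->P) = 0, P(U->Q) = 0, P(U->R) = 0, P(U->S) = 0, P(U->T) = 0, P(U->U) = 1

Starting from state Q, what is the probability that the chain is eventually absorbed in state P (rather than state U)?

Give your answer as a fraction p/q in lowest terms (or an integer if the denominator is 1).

Let a_i = P(absorbed in P | start in state i).
Boundary conditions: a_P = 1, a_U = 0.
For each transient state i, a_i = sum_j P(i->j) * a_j:
  a_Q = 1/8*a_P + 0*a_Q + 5/16*a_R + 1/16*a_S + 1/2*a_T + 0*a_U
  a_R = 0*a_P + 3/16*a_Q + 3/16*a_R + 3/16*a_S + 3/16*a_T + 1/4*a_U
  a_S = 3/16*a_P + 1/4*a_Q + 3/16*a_R + 1/8*a_S + 1/8*a_T + 1/8*a_U
  a_T = 0*a_P + 0*a_Q + 1/16*a_R + 1/4*a_S + 5/8*a_T + 1/16*a_U

Substituting a_P = 1 and a_U = 0, rearrange to (I - Q) a = r where r[i] = P(i -> P):
  [1, -5/16, -1/16, -1/2] . (a_Q, a_R, a_S, a_T) = 1/8
  [-3/16, 13/16, -3/16, -3/16] . (a_Q, a_R, a_S, a_T) = 0
  [-1/4, -3/16, 7/8, -1/8] . (a_Q, a_R, a_S, a_T) = 3/16
  [0, -1/16, -1/4, 3/8] . (a_Q, a_R, a_S, a_T) = 0

Solving yields:
  a_Q = 3695/9116
  a_R = 1239/4558
  a_S = 1989/4558
  a_T = 3065/9116

Starting state is Q, so the absorption probability is a_Q = 3695/9116.

Answer: 3695/9116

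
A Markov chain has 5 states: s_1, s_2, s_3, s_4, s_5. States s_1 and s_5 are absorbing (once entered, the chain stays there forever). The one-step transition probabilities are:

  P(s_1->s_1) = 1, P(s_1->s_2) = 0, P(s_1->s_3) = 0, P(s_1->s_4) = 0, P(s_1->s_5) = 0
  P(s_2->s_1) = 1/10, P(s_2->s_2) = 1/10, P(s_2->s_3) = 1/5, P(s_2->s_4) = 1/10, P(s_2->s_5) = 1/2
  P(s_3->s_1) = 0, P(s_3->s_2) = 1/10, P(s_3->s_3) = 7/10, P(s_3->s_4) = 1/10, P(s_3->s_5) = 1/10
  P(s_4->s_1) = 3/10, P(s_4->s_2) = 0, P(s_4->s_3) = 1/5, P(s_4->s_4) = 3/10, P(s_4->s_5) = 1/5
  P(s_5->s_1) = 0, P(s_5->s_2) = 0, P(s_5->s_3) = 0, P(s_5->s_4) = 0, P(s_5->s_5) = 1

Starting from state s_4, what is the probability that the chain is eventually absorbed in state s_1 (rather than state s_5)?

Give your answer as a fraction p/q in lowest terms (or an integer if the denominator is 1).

Let a_i = P(absorbed in s_1 | start in state i).
Boundary conditions: a_s_1 = 1, a_s_5 = 0.
For each transient state i, a_i = sum_j P(i->j) * a_j:
  a_s_2 = 1/10*a_s_1 + 1/10*a_s_2 + 1/5*a_s_3 + 1/10*a_s_4 + 1/2*a_s_5
  a_s_3 = 0*a_s_1 + 1/10*a_s_2 + 7/10*a_s_3 + 1/10*a_s_4 + 1/10*a_s_5
  a_s_4 = 3/10*a_s_1 + 0*a_s_2 + 1/5*a_s_3 + 3/10*a_s_4 + 1/5*a_s_5

Substituting a_s_1 = 1 and a_s_5 = 0, rearrange to (I - Q) a = r where r[i] = P(i -> s_1):
  [9/10, -1/5, -1/10] . (a_s_2, a_s_3, a_s_4) = 1/10
  [-1/10, 3/10, -1/10] . (a_s_2, a_s_3, a_s_4) = 0
  [0, -1/5, 7/10] . (a_s_2, a_s_3, a_s_4) = 3/10

Solving yields:
  a_s_2 = 34/155
  a_s_3 = 37/155
  a_s_4 = 77/155

Starting state is s_4, so the absorption probability is a_s_4 = 77/155.

Answer: 77/155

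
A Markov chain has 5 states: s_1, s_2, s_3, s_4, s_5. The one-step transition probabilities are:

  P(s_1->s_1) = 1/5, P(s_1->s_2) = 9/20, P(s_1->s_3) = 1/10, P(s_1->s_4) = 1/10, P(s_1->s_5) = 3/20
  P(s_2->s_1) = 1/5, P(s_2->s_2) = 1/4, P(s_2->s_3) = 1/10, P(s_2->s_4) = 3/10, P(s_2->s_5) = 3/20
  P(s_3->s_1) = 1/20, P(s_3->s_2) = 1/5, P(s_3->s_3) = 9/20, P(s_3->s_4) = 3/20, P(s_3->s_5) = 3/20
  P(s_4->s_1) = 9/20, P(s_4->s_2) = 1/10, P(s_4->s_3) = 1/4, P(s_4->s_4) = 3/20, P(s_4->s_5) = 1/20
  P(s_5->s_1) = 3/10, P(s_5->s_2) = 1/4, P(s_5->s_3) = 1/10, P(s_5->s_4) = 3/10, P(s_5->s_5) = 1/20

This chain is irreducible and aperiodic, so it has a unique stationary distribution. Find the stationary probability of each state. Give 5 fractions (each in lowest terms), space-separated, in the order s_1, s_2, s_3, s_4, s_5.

Answer: 809/3506 901/3506 697/3506 683/3506 208/1753

Derivation:
The stationary distribution satisfies pi = pi * P, i.e.:
  pi_s_1 = 1/5*pi_s_1 + 1/5*pi_s_2 + 1/20*pi_s_3 + 9/20*pi_s_4 + 3/10*pi_s_5
  pi_s_2 = 9/20*pi_s_1 + 1/4*pi_s_2 + 1/5*pi_s_3 + 1/10*pi_s_4 + 1/4*pi_s_5
  pi_s_3 = 1/10*pi_s_1 + 1/10*pi_s_2 + 9/20*pi_s_3 + 1/4*pi_s_4 + 1/10*pi_s_5
  pi_s_4 = 1/10*pi_s_1 + 3/10*pi_s_2 + 3/20*pi_s_3 + 3/20*pi_s_4 + 3/10*pi_s_5
  pi_s_5 = 3/20*pi_s_1 + 3/20*pi_s_2 + 3/20*pi_s_3 + 1/20*pi_s_4 + 1/20*pi_s_5
with normalization: pi_s_1 + pi_s_2 + pi_s_3 + pi_s_4 + pi_s_5 = 1.

Using the first 4 balance equations plus normalization, the linear system A*pi = b is:
  [-4/5, 1/5, 1/20, 9/20, 3/10] . pi = 0
  [9/20, -3/4, 1/5, 1/10, 1/4] . pi = 0
  [1/10, 1/10, -11/20, 1/4, 1/10] . pi = 0
  [1/10, 3/10, 3/20, -17/20, 3/10] . pi = 0
  [1, 1, 1, 1, 1] . pi = 1

Solving yields:
  pi_s_1 = 809/3506
  pi_s_2 = 901/3506
  pi_s_3 = 697/3506
  pi_s_4 = 683/3506
  pi_s_5 = 208/1753

Verification (pi * P):
  809/3506*1/5 + 901/3506*1/5 + 697/3506*1/20 + 683/3506*9/20 + 208/1753*3/10 = 809/3506 = pi_s_1  (ok)
  809/3506*9/20 + 901/3506*1/4 + 697/3506*1/5 + 683/3506*1/10 + 208/1753*1/4 = 901/3506 = pi_s_2  (ok)
  809/3506*1/10 + 901/3506*1/10 + 697/3506*9/20 + 683/3506*1/4 + 208/1753*1/10 = 697/3506 = pi_s_3  (ok)
  809/3506*1/10 + 901/3506*3/10 + 697/3506*3/20 + 683/3506*3/20 + 208/1753*3/10 = 683/3506 = pi_s_4  (ok)
  809/3506*3/20 + 901/3506*3/20 + 697/3506*3/20 + 683/3506*1/20 + 208/1753*1/20 = 208/1753 = pi_s_5  (ok)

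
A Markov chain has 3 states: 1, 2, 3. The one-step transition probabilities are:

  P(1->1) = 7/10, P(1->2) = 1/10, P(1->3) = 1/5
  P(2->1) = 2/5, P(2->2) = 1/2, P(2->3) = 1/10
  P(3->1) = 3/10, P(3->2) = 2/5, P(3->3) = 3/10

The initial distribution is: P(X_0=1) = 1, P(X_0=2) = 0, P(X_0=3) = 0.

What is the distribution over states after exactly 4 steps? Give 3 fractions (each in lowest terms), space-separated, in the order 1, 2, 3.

Answer: 5467/10000 103/400 979/5000

Derivation:
Propagating the distribution step by step (d_{t+1} = d_t * P):
d_0 = (1=1, 2=0, 3=0)
  d_1[1] = 1*7/10 + 0*2/5 + 0*3/10 = 7/10
  d_1[2] = 1*1/10 + 0*1/2 + 0*2/5 = 1/10
  d_1[3] = 1*1/5 + 0*1/10 + 0*3/10 = 1/5
d_1 = (1=7/10, 2=1/10, 3=1/5)
  d_2[1] = 7/10*7/10 + 1/10*2/5 + 1/5*3/10 = 59/100
  d_2[2] = 7/10*1/10 + 1/10*1/2 + 1/5*2/5 = 1/5
  d_2[3] = 7/10*1/5 + 1/10*1/10 + 1/5*3/10 = 21/100
d_2 = (1=59/100, 2=1/5, 3=21/100)
  d_3[1] = 59/100*7/10 + 1/5*2/5 + 21/100*3/10 = 139/250
  d_3[2] = 59/100*1/10 + 1/5*1/2 + 21/100*2/5 = 243/1000
  d_3[3] = 59/100*1/5 + 1/5*1/10 + 21/100*3/10 = 201/1000
d_3 = (1=139/250, 2=243/1000, 3=201/1000)
  d_4[1] = 139/250*7/10 + 243/1000*2/5 + 201/1000*3/10 = 5467/10000
  d_4[2] = 139/250*1/10 + 243/1000*1/2 + 201/1000*2/5 = 103/400
  d_4[3] = 139/250*1/5 + 243/1000*1/10 + 201/1000*3/10 = 979/5000
d_4 = (1=5467/10000, 2=103/400, 3=979/5000)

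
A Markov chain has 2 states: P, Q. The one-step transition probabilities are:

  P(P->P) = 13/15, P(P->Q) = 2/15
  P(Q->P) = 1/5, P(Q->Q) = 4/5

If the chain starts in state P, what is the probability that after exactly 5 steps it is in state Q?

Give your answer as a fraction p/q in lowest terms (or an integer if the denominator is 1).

Answer: 422/1215

Derivation:
Computing P^5 by repeated multiplication:
P^1 =
  P: [13/15, 2/15]
  Q: [1/5, 4/5]
P^2 =
  P: [7/9, 2/9]
  Q: [1/3, 2/3]
P^3 =
  P: [97/135, 38/135]
  Q: [19/45, 26/45]
P^4 =
  P: [55/81, 26/81]
  Q: [13/27, 14/27]
P^5 =
  P: [793/1215, 422/1215]
  Q: [211/405, 194/405]

(P^5)[P -> Q] = 422/1215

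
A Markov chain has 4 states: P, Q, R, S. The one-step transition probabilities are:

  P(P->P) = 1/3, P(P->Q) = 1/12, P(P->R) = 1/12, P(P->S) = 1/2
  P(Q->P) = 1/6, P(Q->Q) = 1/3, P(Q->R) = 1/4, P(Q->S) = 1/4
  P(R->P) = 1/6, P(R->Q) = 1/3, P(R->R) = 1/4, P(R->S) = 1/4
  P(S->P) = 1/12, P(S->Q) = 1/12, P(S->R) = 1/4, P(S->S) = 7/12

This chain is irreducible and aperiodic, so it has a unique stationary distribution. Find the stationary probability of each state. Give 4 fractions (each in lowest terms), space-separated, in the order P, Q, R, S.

The stationary distribution satisfies pi = pi * P, i.e.:
  pi_P = 1/3*pi_P + 1/6*pi_Q + 1/6*pi_R + 1/12*pi_S
  pi_Q = 1/12*pi_P + 1/3*pi_Q + 1/3*pi_R + 1/12*pi_S
  pi_R = 1/12*pi_P + 1/4*pi_Q + 1/4*pi_R + 1/4*pi_S
  pi_S = 1/2*pi_P + 1/4*pi_Q + 1/4*pi_R + 7/12*pi_S
with normalization: pi_P + pi_Q + pi_R + pi_S = 1.

Using the first 3 balance equations plus normalization, the linear system A*pi = b is:
  [-2/3, 1/6, 1/6, 1/12] . pi = 0
  [1/12, -2/3, 1/3, 1/12] . pi = 0
  [1/12, 1/4, -3/4, 1/4] . pi = 0
  [1, 1, 1, 1] . pi = 1

Solving yields:
  pi_P = 13/83
  pi_Q = 185/996
  pi_R = 223/996
  pi_S = 36/83

Verification (pi * P):
  13/83*1/3 + 185/996*1/6 + 223/996*1/6 + 36/83*1/12 = 13/83 = pi_P  (ok)
  13/83*1/12 + 185/996*1/3 + 223/996*1/3 + 36/83*1/12 = 185/996 = pi_Q  (ok)
  13/83*1/12 + 185/996*1/4 + 223/996*1/4 + 36/83*1/4 = 223/996 = pi_R  (ok)
  13/83*1/2 + 185/996*1/4 + 223/996*1/4 + 36/83*7/12 = 36/83 = pi_S  (ok)

Answer: 13/83 185/996 223/996 36/83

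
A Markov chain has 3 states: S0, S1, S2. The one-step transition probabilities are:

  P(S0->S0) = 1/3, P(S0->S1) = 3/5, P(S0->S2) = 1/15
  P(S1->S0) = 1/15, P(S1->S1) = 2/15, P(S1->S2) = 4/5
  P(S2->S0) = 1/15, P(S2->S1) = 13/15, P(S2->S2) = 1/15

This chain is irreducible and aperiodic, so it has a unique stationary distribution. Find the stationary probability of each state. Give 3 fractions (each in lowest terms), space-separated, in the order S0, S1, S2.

The stationary distribution satisfies pi = pi * P, i.e.:
  pi_S0 = 1/3*pi_S0 + 1/15*pi_S1 + 1/15*pi_S2
  pi_S1 = 3/5*pi_S0 + 2/15*pi_S1 + 13/15*pi_S2
  pi_S2 = 1/15*pi_S0 + 4/5*pi_S1 + 1/15*pi_S2
with normalization: pi_S0 + pi_S1 + pi_S2 = 1.

Using the first 2 balance equations plus normalization, the linear system A*pi = b is:
  [-2/3, 1/15, 1/15] . pi = 0
  [3/5, -13/15, 13/15] . pi = 0
  [1, 1, 1] . pi = 1

Solving yields:
  pi_S0 = 1/11
  pi_S1 = 139/286
  pi_S2 = 11/26

Verification (pi * P):
  1/11*1/3 + 139/286*1/15 + 11/26*1/15 = 1/11 = pi_S0  (ok)
  1/11*3/5 + 139/286*2/15 + 11/26*13/15 = 139/286 = pi_S1  (ok)
  1/11*1/15 + 139/286*4/5 + 11/26*1/15 = 11/26 = pi_S2  (ok)

Answer: 1/11 139/286 11/26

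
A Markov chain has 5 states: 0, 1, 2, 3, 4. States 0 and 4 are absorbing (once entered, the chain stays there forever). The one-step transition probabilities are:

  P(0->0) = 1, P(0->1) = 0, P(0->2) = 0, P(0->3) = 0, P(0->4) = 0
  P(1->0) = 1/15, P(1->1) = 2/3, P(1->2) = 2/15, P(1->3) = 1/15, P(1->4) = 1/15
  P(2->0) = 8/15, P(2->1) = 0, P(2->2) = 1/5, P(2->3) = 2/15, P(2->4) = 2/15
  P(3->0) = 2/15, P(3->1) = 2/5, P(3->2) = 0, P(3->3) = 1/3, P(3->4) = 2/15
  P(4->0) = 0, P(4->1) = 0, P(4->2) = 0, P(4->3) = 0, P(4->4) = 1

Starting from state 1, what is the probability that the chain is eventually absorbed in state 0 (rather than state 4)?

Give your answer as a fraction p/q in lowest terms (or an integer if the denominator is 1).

Let a_i = P(absorbed in 0 | start in state i).
Boundary conditions: a_0 = 1, a_4 = 0.
For each transient state i, a_i = sum_j P(i->j) * a_j:
  a_1 = 1/15*a_0 + 2/3*a_1 + 2/15*a_2 + 1/15*a_3 + 1/15*a_4
  a_2 = 8/15*a_0 + 0*a_1 + 1/5*a_2 + 2/15*a_3 + 2/15*a_4
  a_3 = 2/15*a_0 + 2/5*a_1 + 0*a_2 + 1/3*a_3 + 2/15*a_4

Substituting a_0 = 1 and a_4 = 0, rearrange to (I - Q) a = r where r[i] = P(i -> 0):
  [1/3, -2/15, -1/15] . (a_1, a_2, a_3) = 1/15
  [0, 4/5, -2/15] . (a_1, a_2, a_3) = 8/15
  [-2/5, 0, 2/3] . (a_1, a_2, a_3) = 2/15

Solving yields:
  a_1 = 13/21
  a_2 = 16/21
  a_3 = 4/7

Starting state is 1, so the absorption probability is a_1 = 13/21.

Answer: 13/21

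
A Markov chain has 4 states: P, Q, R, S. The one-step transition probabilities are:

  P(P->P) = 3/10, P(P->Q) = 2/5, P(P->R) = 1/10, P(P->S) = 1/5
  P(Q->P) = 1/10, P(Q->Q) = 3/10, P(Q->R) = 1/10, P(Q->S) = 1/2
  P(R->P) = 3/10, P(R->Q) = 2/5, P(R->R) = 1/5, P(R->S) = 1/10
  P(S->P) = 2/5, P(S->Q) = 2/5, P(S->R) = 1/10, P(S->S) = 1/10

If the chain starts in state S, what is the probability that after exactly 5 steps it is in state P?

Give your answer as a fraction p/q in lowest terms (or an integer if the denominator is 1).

Computing P^5 by repeated multiplication:
P^1 =
  P: [3/10, 2/5, 1/10, 1/5]
  Q: [1/10, 3/10, 1/10, 1/2]
  R: [3/10, 2/5, 1/5, 1/10]
  S: [2/5, 2/5, 1/10, 1/10]
P^2 =
  P: [6/25, 9/25, 11/100, 29/100]
  Q: [29/100, 37/100, 11/100, 23/100]
  R: [23/100, 9/25, 3/25, 29/100]
  S: [23/100, 9/25, 11/100, 3/10]
P^3 =
  P: [257/1000, 91/250, 111/1000, 67/250]
  Q: [249/1000, 363/1000, 111/1000, 277/1000]
  R: [257/1000, 91/250, 14/125, 267/1000]
  S: [129/500, 91/250, 111/1000, 267/1000]
P^4 =
  P: [127/500, 909/2500, 1111/10000, 2713/10000]
  Q: [2551/10000, 3637/10000, 1111/10000, 2701/10000]
  R: [2539/10000, 909/2500, 139/1250, 2713/10000]
  S: [2539/10000, 909/2500, 1111/10000, 1357/5000]
P^5 =
  P: [25441/100000, 9091/25000, 11111/100000, 6771/25000]
  Q: [25427/100000, 36363/100000, 11111/100000, 27099/100000]
  R: [25441/100000, 9091/25000, 1389/12500, 27083/100000]
  S: [12721/50000, 9091/25000, 11111/100000, 27083/100000]

(P^5)[S -> P] = 12721/50000

Answer: 12721/50000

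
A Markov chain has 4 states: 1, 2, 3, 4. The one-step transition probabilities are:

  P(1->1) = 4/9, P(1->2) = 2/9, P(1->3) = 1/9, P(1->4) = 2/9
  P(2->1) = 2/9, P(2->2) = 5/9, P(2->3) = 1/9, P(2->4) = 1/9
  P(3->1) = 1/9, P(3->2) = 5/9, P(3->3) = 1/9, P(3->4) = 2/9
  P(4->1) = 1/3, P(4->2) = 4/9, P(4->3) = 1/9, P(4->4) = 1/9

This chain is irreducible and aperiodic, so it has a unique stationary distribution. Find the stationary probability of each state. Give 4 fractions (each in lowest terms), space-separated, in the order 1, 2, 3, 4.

Answer: 163/558 41/93 1/9 29/186

Derivation:
The stationary distribution satisfies pi = pi * P, i.e.:
  pi_1 = 4/9*pi_1 + 2/9*pi_2 + 1/9*pi_3 + 1/3*pi_4
  pi_2 = 2/9*pi_1 + 5/9*pi_2 + 5/9*pi_3 + 4/9*pi_4
  pi_3 = 1/9*pi_1 + 1/9*pi_2 + 1/9*pi_3 + 1/9*pi_4
  pi_4 = 2/9*pi_1 + 1/9*pi_2 + 2/9*pi_3 + 1/9*pi_4
with normalization: pi_1 + pi_2 + pi_3 + pi_4 = 1.

Using the first 3 balance equations plus normalization, the linear system A*pi = b is:
  [-5/9, 2/9, 1/9, 1/3] . pi = 0
  [2/9, -4/9, 5/9, 4/9] . pi = 0
  [1/9, 1/9, -8/9, 1/9] . pi = 0
  [1, 1, 1, 1] . pi = 1

Solving yields:
  pi_1 = 163/558
  pi_2 = 41/93
  pi_3 = 1/9
  pi_4 = 29/186

Verification (pi * P):
  163/558*4/9 + 41/93*2/9 + 1/9*1/9 + 29/186*1/3 = 163/558 = pi_1  (ok)
  163/558*2/9 + 41/93*5/9 + 1/9*5/9 + 29/186*4/9 = 41/93 = pi_2  (ok)
  163/558*1/9 + 41/93*1/9 + 1/9*1/9 + 29/186*1/9 = 1/9 = pi_3  (ok)
  163/558*2/9 + 41/93*1/9 + 1/9*2/9 + 29/186*1/9 = 29/186 = pi_4  (ok)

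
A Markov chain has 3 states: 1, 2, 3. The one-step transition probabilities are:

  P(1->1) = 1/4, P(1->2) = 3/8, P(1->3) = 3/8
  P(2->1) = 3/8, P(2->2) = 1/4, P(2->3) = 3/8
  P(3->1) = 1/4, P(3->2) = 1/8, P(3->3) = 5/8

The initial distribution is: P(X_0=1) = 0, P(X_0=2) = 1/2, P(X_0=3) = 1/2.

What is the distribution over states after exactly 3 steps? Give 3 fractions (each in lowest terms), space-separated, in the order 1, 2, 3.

Answer: 285/1024 227/1024 1/2

Derivation:
Propagating the distribution step by step (d_{t+1} = d_t * P):
d_0 = (1=0, 2=1/2, 3=1/2)
  d_1[1] = 0*1/4 + 1/2*3/8 + 1/2*1/4 = 5/16
  d_1[2] = 0*3/8 + 1/2*1/4 + 1/2*1/8 = 3/16
  d_1[3] = 0*3/8 + 1/2*3/8 + 1/2*5/8 = 1/2
d_1 = (1=5/16, 2=3/16, 3=1/2)
  d_2[1] = 5/16*1/4 + 3/16*3/8 + 1/2*1/4 = 35/128
  d_2[2] = 5/16*3/8 + 3/16*1/4 + 1/2*1/8 = 29/128
  d_2[3] = 5/16*3/8 + 3/16*3/8 + 1/2*5/8 = 1/2
d_2 = (1=35/128, 2=29/128, 3=1/2)
  d_3[1] = 35/128*1/4 + 29/128*3/8 + 1/2*1/4 = 285/1024
  d_3[2] = 35/128*3/8 + 29/128*1/4 + 1/2*1/8 = 227/1024
  d_3[3] = 35/128*3/8 + 29/128*3/8 + 1/2*5/8 = 1/2
d_3 = (1=285/1024, 2=227/1024, 3=1/2)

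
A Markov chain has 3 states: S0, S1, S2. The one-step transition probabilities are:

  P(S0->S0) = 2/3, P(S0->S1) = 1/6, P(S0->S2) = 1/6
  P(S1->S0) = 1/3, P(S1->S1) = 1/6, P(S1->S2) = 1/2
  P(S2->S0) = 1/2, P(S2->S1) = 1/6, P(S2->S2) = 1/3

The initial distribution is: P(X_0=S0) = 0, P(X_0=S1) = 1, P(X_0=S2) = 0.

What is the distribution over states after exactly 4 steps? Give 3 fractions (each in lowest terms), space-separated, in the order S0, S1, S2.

Propagating the distribution step by step (d_{t+1} = d_t * P):
d_0 = (S0=0, S1=1, S2=0)
  d_1[S0] = 0*2/3 + 1*1/3 + 0*1/2 = 1/3
  d_1[S1] = 0*1/6 + 1*1/6 + 0*1/6 = 1/6
  d_1[S2] = 0*1/6 + 1*1/2 + 0*1/3 = 1/2
d_1 = (S0=1/3, S1=1/6, S2=1/2)
  d_2[S0] = 1/3*2/3 + 1/6*1/3 + 1/2*1/2 = 19/36
  d_2[S1] = 1/3*1/6 + 1/6*1/6 + 1/2*1/6 = 1/6
  d_2[S2] = 1/3*1/6 + 1/6*1/2 + 1/2*1/3 = 11/36
d_2 = (S0=19/36, S1=1/6, S2=11/36)
  d_3[S0] = 19/36*2/3 + 1/6*1/3 + 11/36*1/2 = 121/216
  d_3[S1] = 19/36*1/6 + 1/6*1/6 + 11/36*1/6 = 1/6
  d_3[S2] = 19/36*1/6 + 1/6*1/2 + 11/36*1/3 = 59/216
d_3 = (S0=121/216, S1=1/6, S2=59/216)
  d_4[S0] = 121/216*2/3 + 1/6*1/3 + 59/216*1/2 = 733/1296
  d_4[S1] = 121/216*1/6 + 1/6*1/6 + 59/216*1/6 = 1/6
  d_4[S2] = 121/216*1/6 + 1/6*1/2 + 59/216*1/3 = 347/1296
d_4 = (S0=733/1296, S1=1/6, S2=347/1296)

Answer: 733/1296 1/6 347/1296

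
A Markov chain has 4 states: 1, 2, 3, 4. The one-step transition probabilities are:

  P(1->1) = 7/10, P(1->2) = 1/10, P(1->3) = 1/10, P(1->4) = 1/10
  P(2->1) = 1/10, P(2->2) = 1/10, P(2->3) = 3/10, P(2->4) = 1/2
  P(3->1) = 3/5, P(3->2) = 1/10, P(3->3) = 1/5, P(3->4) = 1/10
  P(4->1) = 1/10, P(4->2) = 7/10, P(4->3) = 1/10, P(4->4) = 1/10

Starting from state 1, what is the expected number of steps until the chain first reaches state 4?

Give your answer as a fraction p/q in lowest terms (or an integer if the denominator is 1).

Answer: 50/7

Derivation:
Let h_i = expected steps to first reach 4 from state i.
Boundary: h_4 = 0.
First-step equations for the other states:
  h_1 = 1 + 7/10*h_1 + 1/10*h_2 + 1/10*h_3 + 1/10*h_4
  h_2 = 1 + 1/10*h_1 + 1/10*h_2 + 3/10*h_3 + 1/2*h_4
  h_3 = 1 + 3/5*h_1 + 1/10*h_2 + 1/5*h_3 + 1/10*h_4

Substituting h_4 = 0 and rearranging gives the linear system (I - Q) h = 1:
  [3/10, -1/10, -1/10] . (h_1, h_2, h_3) = 1
  [-1/10, 9/10, -3/10] . (h_1, h_2, h_3) = 1
  [-3/5, -1/10, 4/5] . (h_1, h_2, h_3) = 1

Solving yields:
  h_1 = 50/7
  h_2 = 30/7
  h_3 = 50/7

Starting state is 1, so the expected hitting time is h_1 = 50/7.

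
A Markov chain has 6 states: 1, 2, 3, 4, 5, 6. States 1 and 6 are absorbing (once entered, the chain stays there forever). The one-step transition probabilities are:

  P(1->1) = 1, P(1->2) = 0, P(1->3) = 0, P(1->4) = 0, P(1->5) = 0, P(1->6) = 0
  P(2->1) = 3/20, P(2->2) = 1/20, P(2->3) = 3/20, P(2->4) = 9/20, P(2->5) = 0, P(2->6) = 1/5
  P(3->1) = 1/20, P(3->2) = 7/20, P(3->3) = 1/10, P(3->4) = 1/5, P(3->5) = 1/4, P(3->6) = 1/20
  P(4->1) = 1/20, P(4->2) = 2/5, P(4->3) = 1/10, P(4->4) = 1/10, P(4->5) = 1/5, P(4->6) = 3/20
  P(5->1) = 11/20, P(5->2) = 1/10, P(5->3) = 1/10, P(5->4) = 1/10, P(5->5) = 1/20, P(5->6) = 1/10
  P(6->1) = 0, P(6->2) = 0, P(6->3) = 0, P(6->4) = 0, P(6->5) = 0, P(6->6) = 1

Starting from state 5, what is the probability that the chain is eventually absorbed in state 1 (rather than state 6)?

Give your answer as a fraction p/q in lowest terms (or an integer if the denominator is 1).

Let a_i = P(absorbed in 1 | start in state i).
Boundary conditions: a_1 = 1, a_6 = 0.
For each transient state i, a_i = sum_j P(i->j) * a_j:
  a_2 = 3/20*a_1 + 1/20*a_2 + 3/20*a_3 + 9/20*a_4 + 0*a_5 + 1/5*a_6
  a_3 = 1/20*a_1 + 7/20*a_2 + 1/10*a_3 + 1/5*a_4 + 1/4*a_5 + 1/20*a_6
  a_4 = 1/20*a_1 + 2/5*a_2 + 1/10*a_3 + 1/10*a_4 + 1/5*a_5 + 3/20*a_6
  a_5 = 11/20*a_1 + 1/10*a_2 + 1/10*a_3 + 1/10*a_4 + 1/20*a_5 + 1/10*a_6

Substituting a_1 = 1 and a_6 = 0, rearrange to (I - Q) a = r where r[i] = P(i -> 1):
  [19/20, -3/20, -9/20, 0] . (a_2, a_3, a_4, a_5) = 3/20
  [-7/20, 9/10, -1/5, -1/4] . (a_2, a_3, a_4, a_5) = 1/20
  [-2/5, -1/10, 9/10, -1/5] . (a_2, a_3, a_4, a_5) = 1/20
  [-1/10, -1/10, -1/10, 19/20] . (a_2, a_3, a_4, a_5) = 11/20

Solving yields:
  a_2 = 5527/11490
  a_3 = 38507/68940
  a_4 = 34193/68940
  a_5 = 12764/17235

Starting state is 5, so the absorption probability is a_5 = 12764/17235.

Answer: 12764/17235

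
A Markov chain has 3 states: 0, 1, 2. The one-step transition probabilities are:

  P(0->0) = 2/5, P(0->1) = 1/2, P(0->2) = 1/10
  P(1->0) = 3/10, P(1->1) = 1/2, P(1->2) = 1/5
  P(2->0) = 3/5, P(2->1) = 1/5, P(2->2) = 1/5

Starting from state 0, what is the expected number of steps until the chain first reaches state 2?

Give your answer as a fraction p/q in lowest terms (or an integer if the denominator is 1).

Let h_i = expected steps to first reach 2 from state i.
Boundary: h_2 = 0.
First-step equations for the other states:
  h_0 = 1 + 2/5*h_0 + 1/2*h_1 + 1/10*h_2
  h_1 = 1 + 3/10*h_0 + 1/2*h_1 + 1/5*h_2

Substituting h_2 = 0 and rearranging gives the linear system (I - Q) h = 1:
  [3/5, -1/2] . (h_0, h_1) = 1
  [-3/10, 1/2] . (h_0, h_1) = 1

Solving yields:
  h_0 = 20/3
  h_1 = 6

Starting state is 0, so the expected hitting time is h_0 = 20/3.

Answer: 20/3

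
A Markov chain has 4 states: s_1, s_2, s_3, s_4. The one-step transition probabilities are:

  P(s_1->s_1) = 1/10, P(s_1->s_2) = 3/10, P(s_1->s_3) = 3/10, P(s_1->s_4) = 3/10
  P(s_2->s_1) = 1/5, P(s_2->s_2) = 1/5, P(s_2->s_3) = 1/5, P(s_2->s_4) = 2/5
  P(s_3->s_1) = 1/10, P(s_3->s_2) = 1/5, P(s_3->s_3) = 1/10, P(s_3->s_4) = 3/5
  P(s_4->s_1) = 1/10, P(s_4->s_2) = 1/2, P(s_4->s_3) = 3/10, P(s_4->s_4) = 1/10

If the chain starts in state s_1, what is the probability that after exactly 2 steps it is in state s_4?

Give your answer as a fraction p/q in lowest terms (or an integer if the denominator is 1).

Computing P^2 by repeated multiplication:
P^1 =
  s_1: [1/10, 3/10, 3/10, 3/10]
  s_2: [1/5, 1/5, 1/5, 2/5]
  s_3: [1/10, 1/5, 1/10, 3/5]
  s_4: [1/10, 1/2, 3/10, 1/10]
P^2 =
  s_1: [13/100, 3/10, 21/100, 9/25]
  s_2: [3/25, 17/50, 6/25, 3/10]
  s_3: [3/25, 39/100, 13/50, 23/100]
  s_4: [3/20, 6/25, 19/100, 21/50]

(P^2)[s_1 -> s_4] = 9/25

Answer: 9/25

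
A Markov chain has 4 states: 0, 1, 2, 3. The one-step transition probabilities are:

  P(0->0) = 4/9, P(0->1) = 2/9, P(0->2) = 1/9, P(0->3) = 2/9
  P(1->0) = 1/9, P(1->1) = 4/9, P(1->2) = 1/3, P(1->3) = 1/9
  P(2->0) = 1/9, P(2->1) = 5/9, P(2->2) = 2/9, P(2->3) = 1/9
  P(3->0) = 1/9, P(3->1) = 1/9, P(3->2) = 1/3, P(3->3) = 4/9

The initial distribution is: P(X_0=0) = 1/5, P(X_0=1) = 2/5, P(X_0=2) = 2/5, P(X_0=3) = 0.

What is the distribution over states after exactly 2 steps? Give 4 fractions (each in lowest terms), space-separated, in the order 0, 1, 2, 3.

Answer: 23/135 157/405 4/15 71/405

Derivation:
Propagating the distribution step by step (d_{t+1} = d_t * P):
d_0 = (0=1/5, 1=2/5, 2=2/5, 3=0)
  d_1[0] = 1/5*4/9 + 2/5*1/9 + 2/5*1/9 + 0*1/9 = 8/45
  d_1[1] = 1/5*2/9 + 2/5*4/9 + 2/5*5/9 + 0*1/9 = 4/9
  d_1[2] = 1/5*1/9 + 2/5*1/3 + 2/5*2/9 + 0*1/3 = 11/45
  d_1[3] = 1/5*2/9 + 2/5*1/9 + 2/5*1/9 + 0*4/9 = 2/15
d_1 = (0=8/45, 1=4/9, 2=11/45, 3=2/15)
  d_2[0] = 8/45*4/9 + 4/9*1/9 + 11/45*1/9 + 2/15*1/9 = 23/135
  d_2[1] = 8/45*2/9 + 4/9*4/9 + 11/45*5/9 + 2/15*1/9 = 157/405
  d_2[2] = 8/45*1/9 + 4/9*1/3 + 11/45*2/9 + 2/15*1/3 = 4/15
  d_2[3] = 8/45*2/9 + 4/9*1/9 + 11/45*1/9 + 2/15*4/9 = 71/405
d_2 = (0=23/135, 1=157/405, 2=4/15, 3=71/405)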